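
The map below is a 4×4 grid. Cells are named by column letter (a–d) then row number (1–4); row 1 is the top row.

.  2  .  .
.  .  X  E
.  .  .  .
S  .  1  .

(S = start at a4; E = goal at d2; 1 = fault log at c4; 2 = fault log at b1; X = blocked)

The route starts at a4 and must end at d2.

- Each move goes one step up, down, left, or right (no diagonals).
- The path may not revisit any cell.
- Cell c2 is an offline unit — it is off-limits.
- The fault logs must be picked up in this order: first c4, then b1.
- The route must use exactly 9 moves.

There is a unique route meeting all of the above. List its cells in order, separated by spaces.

a4 b4 c4 c3 b3 b2 b1 c1 d1 d2

The waypoints must appear in the order c4, b1, with no cell reused.
Route from a4: right 2 to c4, up 1 to c3, left 1 to b3, up 2 to b1, right 2 to d1, down 1 to d2 — 9 moves in all.
Check: order respected (1 at step 2, 2 at step 6); 9 moves as required.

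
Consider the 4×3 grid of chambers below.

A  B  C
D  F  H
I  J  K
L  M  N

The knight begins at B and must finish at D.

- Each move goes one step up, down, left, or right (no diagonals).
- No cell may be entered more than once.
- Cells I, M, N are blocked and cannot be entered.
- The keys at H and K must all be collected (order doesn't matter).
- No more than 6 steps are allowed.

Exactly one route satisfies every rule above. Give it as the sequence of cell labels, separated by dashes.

B - C - H - K - J - F - D

Any route must reach H and K and still end at D within 6 moves, so the order of the required stops is forced.
Route from B: right 1 to C, down 2 to K, left 1 to J, up 1 to F, left 1 to D — 6 moves in all.
Check: all required cells visited; 6 ≤ 6 moves.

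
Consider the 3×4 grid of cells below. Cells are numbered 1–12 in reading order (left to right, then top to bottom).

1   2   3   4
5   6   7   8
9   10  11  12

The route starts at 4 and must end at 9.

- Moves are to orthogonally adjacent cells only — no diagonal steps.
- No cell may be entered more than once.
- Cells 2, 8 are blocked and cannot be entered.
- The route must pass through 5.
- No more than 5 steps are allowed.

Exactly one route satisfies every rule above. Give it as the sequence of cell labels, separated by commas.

4, 3, 7, 6, 5, 9

The budget equals the shortest possible length, so every move has to be on a shortest route through the required cells.
Route from 4: left 1 to 3, down 1 to 7, left 2 to 5, down 1 to 9 — 5 moves in all.
Check: all required cells visited; 5 ≤ 5 moves.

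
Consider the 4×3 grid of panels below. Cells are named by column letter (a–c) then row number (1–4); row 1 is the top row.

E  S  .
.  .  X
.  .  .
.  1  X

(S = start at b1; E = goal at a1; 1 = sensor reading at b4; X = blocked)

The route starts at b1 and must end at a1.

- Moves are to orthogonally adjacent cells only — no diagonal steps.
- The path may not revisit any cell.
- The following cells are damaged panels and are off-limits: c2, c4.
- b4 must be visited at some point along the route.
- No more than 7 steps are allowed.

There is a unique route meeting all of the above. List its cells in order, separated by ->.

b1 -> b2 -> b3 -> b4 -> a4 -> a3 -> a2 -> a1

The 7-move cap with required stops at b4 leaves no slack for detours.
Route from b1: 3× down (reaching b4), left to a4, 3× up (reaching a1) — 7 moves in all.
Check: all required cells visited; 7 ≤ 7 moves.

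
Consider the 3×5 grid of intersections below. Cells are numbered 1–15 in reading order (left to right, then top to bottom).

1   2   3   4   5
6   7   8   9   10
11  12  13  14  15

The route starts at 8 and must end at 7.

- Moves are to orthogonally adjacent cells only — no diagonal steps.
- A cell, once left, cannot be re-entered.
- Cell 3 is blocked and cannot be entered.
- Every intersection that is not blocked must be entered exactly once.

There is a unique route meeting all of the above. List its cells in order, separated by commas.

Need to visit all 14 open cells exactly once, starting at 8 and ending at 7.
Route from 8: right 1 to 9, up 1 to 4, right 1 to 5, down 2 to 15, left 4 to 11, up 2 to 1, right 1 to 2, down 1 to 7 — 13 moves in all.
Check: all 14 open cells covered.

8, 9, 4, 5, 10, 15, 14, 13, 12, 11, 6, 1, 2, 7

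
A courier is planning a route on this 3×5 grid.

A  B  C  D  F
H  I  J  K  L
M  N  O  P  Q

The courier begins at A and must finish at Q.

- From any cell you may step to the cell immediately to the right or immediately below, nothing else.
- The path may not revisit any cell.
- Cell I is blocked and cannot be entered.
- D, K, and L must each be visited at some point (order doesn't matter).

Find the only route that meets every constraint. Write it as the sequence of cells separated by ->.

Moves only go right or down, so the column and row indices never decrease.
Route from A: right 3 to D, down 1 to K, right 1 to L, down 1 to Q — 6 moves in all.
Check: all required cells visited.

A -> B -> C -> D -> K -> L -> Q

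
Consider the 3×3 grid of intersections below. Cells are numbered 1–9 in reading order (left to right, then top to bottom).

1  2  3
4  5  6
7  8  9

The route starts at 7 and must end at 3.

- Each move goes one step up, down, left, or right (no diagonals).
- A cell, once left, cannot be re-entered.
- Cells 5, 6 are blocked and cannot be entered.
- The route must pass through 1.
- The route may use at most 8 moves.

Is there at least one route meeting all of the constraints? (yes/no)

yes

One route that works: 7 → 4 → 1 → 2 → 3.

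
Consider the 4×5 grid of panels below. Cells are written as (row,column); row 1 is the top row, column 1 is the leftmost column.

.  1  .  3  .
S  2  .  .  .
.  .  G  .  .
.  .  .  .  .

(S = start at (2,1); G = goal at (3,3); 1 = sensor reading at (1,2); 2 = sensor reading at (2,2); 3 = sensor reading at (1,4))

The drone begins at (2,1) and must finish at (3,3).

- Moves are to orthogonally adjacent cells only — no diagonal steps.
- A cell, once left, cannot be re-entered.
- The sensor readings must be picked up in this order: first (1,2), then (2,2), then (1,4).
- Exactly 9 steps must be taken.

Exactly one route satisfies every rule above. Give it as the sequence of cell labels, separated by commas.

(2,1), (1,1), (1,2), (2,2), (2,3), (1,3), (1,4), (2,4), (3,4), (3,3)

The waypoints must appear in the order (1,2), (2,2), (1,4), with no cell reused.
Route from (2,1): up to (1,1), right to (1,2), down to (2,2), right to (2,3), up to (1,3), right to (1,4), 2× down (reaching (3,4)), left to (3,3) — 9 moves in all.
Check: order respected (1 at step 2, 2 at step 3, 3 at step 6); 9 moves as required.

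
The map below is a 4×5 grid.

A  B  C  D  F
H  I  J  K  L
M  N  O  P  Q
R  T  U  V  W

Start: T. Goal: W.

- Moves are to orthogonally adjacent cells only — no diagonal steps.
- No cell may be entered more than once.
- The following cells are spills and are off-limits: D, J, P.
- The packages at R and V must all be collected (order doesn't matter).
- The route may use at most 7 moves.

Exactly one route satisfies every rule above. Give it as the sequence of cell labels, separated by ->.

T -> R -> M -> N -> O -> U -> V -> W

The budget equals the shortest possible length, so every move has to be on a shortest route through the required cells.
Route from T: left 1 to R, up 1 to M, right 2 to O, down 1 to U, right 2 to W — 7 moves in all.
Check: all required cells visited; 7 ≤ 7 moves.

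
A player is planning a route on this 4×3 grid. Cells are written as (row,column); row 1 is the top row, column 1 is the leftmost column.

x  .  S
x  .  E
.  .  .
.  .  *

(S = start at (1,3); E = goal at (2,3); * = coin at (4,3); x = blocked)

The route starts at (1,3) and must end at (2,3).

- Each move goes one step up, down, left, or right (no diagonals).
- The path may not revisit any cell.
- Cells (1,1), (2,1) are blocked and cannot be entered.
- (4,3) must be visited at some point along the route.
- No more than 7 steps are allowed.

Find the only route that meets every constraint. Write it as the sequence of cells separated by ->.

The 7-move cap with required stops at (4,3) leaves no slack for detours.
Route from (1,3): left to (1,2), 3× down (reaching (4,2)), right to (4,3), 2× up (reaching (2,3)) — 7 moves in all.
Check: all required cells visited; 7 ≤ 7 moves.

(1,3) -> (1,2) -> (2,2) -> (3,2) -> (4,2) -> (4,3) -> (3,3) -> (2,3)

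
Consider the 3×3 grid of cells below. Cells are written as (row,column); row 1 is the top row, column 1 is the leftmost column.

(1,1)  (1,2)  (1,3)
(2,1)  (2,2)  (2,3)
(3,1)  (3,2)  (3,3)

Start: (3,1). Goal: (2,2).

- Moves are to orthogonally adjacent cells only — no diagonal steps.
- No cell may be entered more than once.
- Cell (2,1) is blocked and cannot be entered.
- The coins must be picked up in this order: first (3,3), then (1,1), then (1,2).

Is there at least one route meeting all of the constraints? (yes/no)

(1,1) must be visited but has only one open neighbour ((1,2)), and it is neither the start nor the goal — the route would have to enter and leave through (1,2), re-entering it.

no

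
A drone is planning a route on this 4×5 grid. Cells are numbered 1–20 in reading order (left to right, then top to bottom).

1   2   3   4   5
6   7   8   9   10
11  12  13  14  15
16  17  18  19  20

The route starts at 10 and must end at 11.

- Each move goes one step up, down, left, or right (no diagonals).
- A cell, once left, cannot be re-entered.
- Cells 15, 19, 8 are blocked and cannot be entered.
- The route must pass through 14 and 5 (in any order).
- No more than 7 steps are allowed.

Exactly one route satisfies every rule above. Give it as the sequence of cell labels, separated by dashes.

The budget equals the shortest possible length, so every move has to be on a shortest route through the required cells.
Route from 10: up to 5, left to 4, 2× down (reaching 14), 3× left (reaching 11) — 7 moves in all.
Check: all required cells visited; 7 ≤ 7 moves.

10 - 5 - 4 - 9 - 14 - 13 - 12 - 11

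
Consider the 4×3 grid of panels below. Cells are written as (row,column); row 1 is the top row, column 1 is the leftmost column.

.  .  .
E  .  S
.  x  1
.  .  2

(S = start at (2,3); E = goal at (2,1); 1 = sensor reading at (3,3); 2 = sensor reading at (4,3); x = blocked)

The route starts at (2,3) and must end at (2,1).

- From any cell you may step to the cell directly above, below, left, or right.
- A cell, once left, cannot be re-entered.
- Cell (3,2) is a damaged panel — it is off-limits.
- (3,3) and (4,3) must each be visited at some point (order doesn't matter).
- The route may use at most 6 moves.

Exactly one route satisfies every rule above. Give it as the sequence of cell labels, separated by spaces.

Any route must reach (3,3) and (4,3) and still end at (2,1) within 6 moves, so the order of the required stops is forced.
Route from (2,3): 2× down (reaching (4,3)), 2× left (reaching (4,1)), 2× up (reaching (2,1)) — 6 moves in all.
Check: all required cells visited; 6 ≤ 6 moves.

(2,3) (3,3) (4,3) (4,2) (4,1) (3,1) (2,1)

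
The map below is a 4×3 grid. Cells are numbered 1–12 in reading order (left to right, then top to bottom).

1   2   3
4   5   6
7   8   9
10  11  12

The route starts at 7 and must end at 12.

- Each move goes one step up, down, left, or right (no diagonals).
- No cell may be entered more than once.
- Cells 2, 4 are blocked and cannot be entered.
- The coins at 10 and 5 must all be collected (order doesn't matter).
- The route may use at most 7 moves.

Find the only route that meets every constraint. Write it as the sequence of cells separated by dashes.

7 - 10 - 11 - 8 - 5 - 6 - 9 - 12

The 7-move cap with required stops at 10, 5 leaves no slack for detours.
Route from 7: down 1 to 10, right 1 to 11, up 2 to 5, right 1 to 6, down 2 to 12 — 7 moves in all.
Check: all required cells visited; 7 ≤ 7 moves.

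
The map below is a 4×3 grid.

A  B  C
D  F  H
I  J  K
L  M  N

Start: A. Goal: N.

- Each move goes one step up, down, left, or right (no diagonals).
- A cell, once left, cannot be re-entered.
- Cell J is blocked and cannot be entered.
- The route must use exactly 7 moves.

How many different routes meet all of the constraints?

Need simple routes of exactly 7 moves from A to N (Manhattan distance 5, so 1 moves are spent on a detour and 1 undoing it).
Enumerating: A D F B C H K N | A B F D I L M N.
That gives 2 routes.

2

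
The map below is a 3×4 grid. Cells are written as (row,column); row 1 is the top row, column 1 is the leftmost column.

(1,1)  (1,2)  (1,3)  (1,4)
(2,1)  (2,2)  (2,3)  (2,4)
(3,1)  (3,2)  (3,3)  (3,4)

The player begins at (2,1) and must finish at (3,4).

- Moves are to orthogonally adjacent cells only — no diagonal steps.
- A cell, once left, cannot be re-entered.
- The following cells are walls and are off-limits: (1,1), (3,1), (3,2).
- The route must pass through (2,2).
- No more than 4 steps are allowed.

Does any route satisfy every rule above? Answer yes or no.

One route that works: (2,1) → (2,2) → (2,3) → (3,3) → (3,4).

yes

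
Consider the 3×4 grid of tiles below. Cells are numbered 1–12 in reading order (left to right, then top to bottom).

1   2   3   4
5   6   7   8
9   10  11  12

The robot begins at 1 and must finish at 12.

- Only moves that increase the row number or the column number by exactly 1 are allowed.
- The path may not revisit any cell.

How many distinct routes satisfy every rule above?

A right/down-only route from 1 to 12 makes exactly 2 down-moves and 3 right-moves in some order.
With no other constraints that would be C(5,2) = 10 routes.
That gives 10 routes.

10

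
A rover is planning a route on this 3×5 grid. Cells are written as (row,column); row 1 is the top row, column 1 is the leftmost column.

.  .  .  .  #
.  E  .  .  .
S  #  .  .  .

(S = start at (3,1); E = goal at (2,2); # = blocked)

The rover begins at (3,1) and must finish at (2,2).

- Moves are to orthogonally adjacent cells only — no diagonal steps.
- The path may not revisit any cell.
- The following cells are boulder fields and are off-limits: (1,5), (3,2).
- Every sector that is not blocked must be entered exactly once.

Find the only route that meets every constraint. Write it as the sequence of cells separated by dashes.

Need to visit all 13 open cells exactly once, starting at (3,1) and ending at (2,2).
Route from (3,1): 2× up (reaching (1,1)), 3× right (reaching (1,4)), down to (2,4), right to (2,5), down to (3,5), 2× left (reaching (3,3)), up to (2,3), left to (2,2) — 12 moves in all.
Check: all 13 open cells covered.

(3,1) - (2,1) - (1,1) - (1,2) - (1,3) - (1,4) - (2,4) - (2,5) - (3,5) - (3,4) - (3,3) - (2,3) - (2,2)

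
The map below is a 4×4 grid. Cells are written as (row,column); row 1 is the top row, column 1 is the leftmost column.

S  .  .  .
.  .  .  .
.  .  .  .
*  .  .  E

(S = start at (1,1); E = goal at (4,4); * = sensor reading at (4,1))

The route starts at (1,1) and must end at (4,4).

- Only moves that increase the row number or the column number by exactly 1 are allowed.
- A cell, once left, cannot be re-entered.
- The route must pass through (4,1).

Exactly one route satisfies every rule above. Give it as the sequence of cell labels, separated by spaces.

Moves only go right or down, so the column and row indices never decrease.
Route from (1,1): down 3 to (4,1), right 3 to (4,4) — 6 moves in all.
Check: all required cells visited.

(1,1) (2,1) (3,1) (4,1) (4,2) (4,3) (4,4)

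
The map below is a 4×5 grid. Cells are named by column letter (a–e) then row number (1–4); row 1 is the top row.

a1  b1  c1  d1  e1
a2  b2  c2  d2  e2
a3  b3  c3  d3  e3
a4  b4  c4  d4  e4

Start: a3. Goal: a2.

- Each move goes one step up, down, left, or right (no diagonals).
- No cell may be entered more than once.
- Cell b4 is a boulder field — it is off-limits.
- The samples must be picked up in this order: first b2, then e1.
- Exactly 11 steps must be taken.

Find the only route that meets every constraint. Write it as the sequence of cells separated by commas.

The waypoints must appear in the order b2, e1, with no cell reused.
Route from a3: right 1 to b3, up 1 to b2, right 3 to e2, up 1 to e1, left 4 to a1, down 1 to a2 — 11 moves in all.
Check: order respected (b2 at step 2, e1 at step 6); 11 moves as required.

a3, b3, b2, c2, d2, e2, e1, d1, c1, b1, a1, a2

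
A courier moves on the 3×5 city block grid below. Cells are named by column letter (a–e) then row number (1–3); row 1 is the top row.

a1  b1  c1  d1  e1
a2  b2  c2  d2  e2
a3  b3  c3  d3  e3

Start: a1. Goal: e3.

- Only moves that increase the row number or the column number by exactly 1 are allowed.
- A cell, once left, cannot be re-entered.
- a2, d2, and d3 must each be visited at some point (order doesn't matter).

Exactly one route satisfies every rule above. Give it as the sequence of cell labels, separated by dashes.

Moves only go right or down, so the column and row indices never decrease.
Route from a1: down to a2, 3× right (reaching d2), down to d3, right to e3 — 6 moves in all.
Check: all required cells visited.

a1 - a2 - b2 - c2 - d2 - d3 - e3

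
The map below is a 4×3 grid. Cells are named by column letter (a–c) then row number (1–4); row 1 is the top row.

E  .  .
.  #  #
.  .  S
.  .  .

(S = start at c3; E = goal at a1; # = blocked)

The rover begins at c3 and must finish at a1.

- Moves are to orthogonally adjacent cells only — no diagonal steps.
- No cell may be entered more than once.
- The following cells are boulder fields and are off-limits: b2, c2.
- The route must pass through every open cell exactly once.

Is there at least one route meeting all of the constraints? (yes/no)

no

Cell c1 has only one open neighbour but is neither the start nor the goal, so a Hamiltonian route would have to both enter and leave it through the same neighbour — impossible without revisiting.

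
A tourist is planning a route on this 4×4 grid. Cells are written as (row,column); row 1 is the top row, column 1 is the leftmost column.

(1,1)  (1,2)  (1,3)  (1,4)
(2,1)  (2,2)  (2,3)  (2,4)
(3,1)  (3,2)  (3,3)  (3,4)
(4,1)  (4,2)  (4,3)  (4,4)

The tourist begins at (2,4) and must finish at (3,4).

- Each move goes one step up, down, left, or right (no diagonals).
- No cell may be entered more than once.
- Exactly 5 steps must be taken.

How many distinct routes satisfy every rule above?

3

Need simple routes of exactly 5 moves from (2,4) to (3,4) (Manhattan distance 1, so 2 moves are spent on a detour and 2 undoing it).
Enumerating: (2,4) (1,4) (1,3) (2,3) (3,3) (3,4) | (2,4) (2,3) (3,3) (4,3) (4,4) (3,4) | (2,4) (2,3) (2,2) (3,2) (3,3) (3,4).
That gives 3 routes.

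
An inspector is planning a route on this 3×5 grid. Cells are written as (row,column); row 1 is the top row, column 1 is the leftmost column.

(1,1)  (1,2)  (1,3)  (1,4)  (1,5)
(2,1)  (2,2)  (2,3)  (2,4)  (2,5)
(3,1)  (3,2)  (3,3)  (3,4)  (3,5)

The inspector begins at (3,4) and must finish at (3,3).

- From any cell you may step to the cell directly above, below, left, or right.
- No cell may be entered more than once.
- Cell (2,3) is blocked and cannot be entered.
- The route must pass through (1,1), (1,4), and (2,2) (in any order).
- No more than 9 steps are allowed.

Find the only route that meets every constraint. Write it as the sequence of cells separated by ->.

(3,4) -> (2,4) -> (1,4) -> (1,3) -> (1,2) -> (1,1) -> (2,1) -> (2,2) -> (3,2) -> (3,3)

Any route must reach (1,1), (1,4), and (2,2) and still end at (3,3) within 9 moves, so the order of the required stops is forced.
Route from (3,4): 2× up (reaching (1,4)), 3× left (reaching (1,1)), down to (2,1), right to (2,2), down to (3,2), right to (3,3) — 9 moves in all.
Check: all required cells visited; 9 ≤ 9 moves.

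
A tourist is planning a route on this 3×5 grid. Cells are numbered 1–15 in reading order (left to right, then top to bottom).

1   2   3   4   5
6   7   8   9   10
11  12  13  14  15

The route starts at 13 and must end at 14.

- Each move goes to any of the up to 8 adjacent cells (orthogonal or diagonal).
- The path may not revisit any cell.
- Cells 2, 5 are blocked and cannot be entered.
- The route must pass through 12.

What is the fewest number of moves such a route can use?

Any route passes through 12 somewhere between 13 and 14. Summing Chebyshev distances along the two legs (13 → 12 → 14) gives a lower bound of 1 + 2 = 3 moves.
A route of 3 moves achieves this: 13 → 12 → 8 → 14.
Since 3 matches the lower bound, it is optimal.

3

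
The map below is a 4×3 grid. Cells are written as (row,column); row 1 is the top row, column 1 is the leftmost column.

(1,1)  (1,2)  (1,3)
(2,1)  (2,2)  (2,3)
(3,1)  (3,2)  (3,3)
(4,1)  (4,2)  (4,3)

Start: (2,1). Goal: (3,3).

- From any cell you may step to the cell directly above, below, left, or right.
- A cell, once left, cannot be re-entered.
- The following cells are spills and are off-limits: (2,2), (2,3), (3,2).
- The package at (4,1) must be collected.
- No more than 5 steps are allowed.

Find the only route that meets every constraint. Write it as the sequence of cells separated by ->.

(2,1) -> (3,1) -> (4,1) -> (4,2) -> (4,3) -> (3,3)

The 5-move cap with required stops at (4,1) leaves no slack for detours.
Route from (2,1): 2× down (reaching (4,1)), 2× right (reaching (4,3)), up to (3,3) — 5 moves in all.
Check: all required cells visited; 5 ≤ 5 moves.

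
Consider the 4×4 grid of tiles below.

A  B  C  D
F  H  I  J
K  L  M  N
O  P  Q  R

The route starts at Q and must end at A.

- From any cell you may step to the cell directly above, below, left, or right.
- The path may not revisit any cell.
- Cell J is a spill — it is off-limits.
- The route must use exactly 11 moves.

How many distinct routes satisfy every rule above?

Need simple routes of exactly 11 moves from Q to A (Manhattan distance 5, so 3 moves are spent on a detour and 3 undoing it).
Enumerating: Q M I C B H L P O K F A | Q M L P O K F H I C B A | Q P O K F H L M I C B A | Q P O K L M I C B H F A | Q R N M I C B H L K F A | Q R N M I H L P O K F A | Q R N M L P O K F H B A | Q R N M L K F H I C B A.
That gives 8 routes.

8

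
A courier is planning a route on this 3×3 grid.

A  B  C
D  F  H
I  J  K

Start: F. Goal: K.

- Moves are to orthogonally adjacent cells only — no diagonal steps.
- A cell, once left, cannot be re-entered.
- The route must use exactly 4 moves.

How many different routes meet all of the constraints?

2

Need simple routes of exactly 4 moves from F to K (Manhattan distance 2, so 1 moves are spent on a detour and 1 undoing it).
Enumerating: F B C H K | F D I J K.
That gives 2 routes.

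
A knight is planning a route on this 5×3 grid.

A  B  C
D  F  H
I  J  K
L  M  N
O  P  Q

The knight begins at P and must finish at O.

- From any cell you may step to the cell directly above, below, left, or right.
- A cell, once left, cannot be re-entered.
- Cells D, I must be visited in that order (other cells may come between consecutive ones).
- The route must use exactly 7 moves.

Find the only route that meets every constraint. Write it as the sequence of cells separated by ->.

The waypoints must appear in the order D, I, with no cell reused.
Route from P: 3× up (reaching F), left to D, 3× down (reaching O) — 7 moves in all.
Check: order respected (D at step 4, I at step 5); 7 moves as required.

P -> M -> J -> F -> D -> I -> L -> O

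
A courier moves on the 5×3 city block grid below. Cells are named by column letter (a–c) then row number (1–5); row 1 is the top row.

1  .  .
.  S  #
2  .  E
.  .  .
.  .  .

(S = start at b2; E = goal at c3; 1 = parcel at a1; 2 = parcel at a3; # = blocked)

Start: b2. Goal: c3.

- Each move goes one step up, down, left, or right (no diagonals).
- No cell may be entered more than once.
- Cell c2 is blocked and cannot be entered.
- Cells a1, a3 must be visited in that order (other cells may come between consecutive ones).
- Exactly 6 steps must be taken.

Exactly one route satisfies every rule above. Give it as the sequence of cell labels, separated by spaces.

b2 b1 a1 a2 a3 b3 c3

The waypoints must appear in the order a1, a3, with no cell reused.
Route from b2: up to b1, left to a1, 2× down (reaching a3), 2× right (reaching c3) — 6 moves in all.
Check: order respected (1 at step 2, 2 at step 4); 6 moves as required.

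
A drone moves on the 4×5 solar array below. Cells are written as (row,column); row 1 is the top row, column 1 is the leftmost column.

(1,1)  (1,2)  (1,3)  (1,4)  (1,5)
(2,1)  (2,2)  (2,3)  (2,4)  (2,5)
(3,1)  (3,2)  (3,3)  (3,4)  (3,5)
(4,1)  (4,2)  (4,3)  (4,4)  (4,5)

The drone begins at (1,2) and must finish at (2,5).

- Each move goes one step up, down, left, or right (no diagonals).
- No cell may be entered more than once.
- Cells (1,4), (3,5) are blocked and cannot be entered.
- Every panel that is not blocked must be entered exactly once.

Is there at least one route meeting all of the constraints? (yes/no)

no

Cell (1,5) has only one open neighbour but is neither the start nor the goal, so a Hamiltonian route would have to both enter and leave it through the same neighbour — impossible without revisiting.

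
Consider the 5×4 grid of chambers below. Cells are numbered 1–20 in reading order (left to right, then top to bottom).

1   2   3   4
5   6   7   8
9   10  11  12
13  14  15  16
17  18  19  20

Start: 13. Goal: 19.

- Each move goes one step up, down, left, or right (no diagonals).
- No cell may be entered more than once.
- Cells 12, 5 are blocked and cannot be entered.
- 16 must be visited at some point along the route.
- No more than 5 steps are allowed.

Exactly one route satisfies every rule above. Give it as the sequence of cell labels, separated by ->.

13 -> 14 -> 15 -> 16 -> 20 -> 19

The budget equals the shortest possible length, so every move has to be on a shortest route through the required cells.
Route from 13: 3× right (reaching 16), down to 20, left to 19 — 5 moves in all.
Check: all required cells visited; 5 ≤ 5 moves.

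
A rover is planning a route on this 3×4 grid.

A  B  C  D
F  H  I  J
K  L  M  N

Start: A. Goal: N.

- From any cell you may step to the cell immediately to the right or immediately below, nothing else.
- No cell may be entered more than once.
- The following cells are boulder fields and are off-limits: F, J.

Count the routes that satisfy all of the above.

A right/down-only route from A to N makes exactly 2 down-moves and 3 right-moves in some order.
With no other constraints that would be C(5,2) = 10 routes.
Subtract routes through each blocked cell (inclusion–exclusion for overlaps): − through F: 4 − through J: 4 + through F&J: 1 → 3.
That gives 3 routes.

3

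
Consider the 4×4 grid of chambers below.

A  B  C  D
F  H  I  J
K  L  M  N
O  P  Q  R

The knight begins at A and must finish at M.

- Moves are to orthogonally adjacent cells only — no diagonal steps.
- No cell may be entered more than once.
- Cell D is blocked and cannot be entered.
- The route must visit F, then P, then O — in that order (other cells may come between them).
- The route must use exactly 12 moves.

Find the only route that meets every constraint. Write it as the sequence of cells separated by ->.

The waypoints must appear in the order F, P, O, with no cell reused.
Route from A: down to F, 3× right (reaching J), 2× down (reaching R), 3× left (reaching O), up to K, 2× right (reaching M) — 12 moves in all.
Check: order respected (F at step 1, P at step 8, O at step 9); 12 moves as required.

A -> F -> H -> I -> J -> N -> R -> Q -> P -> O -> K -> L -> M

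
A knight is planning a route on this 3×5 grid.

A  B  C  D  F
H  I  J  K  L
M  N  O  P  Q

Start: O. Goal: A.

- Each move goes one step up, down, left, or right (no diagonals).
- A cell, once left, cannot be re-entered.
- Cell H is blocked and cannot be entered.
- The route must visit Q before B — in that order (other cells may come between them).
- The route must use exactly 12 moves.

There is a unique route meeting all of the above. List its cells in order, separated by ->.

The waypoints must appear in the order Q, B, with no cell reused.
Route from O: left 1 to N, up 1 to I, right 2 to K, down 1 to P, right 1 to Q, up 2 to F, left 4 to A — 12 moves in all.
Check: order respected (Q at step 6, B at step 11); 12 moves as required.

O -> N -> I -> J -> K -> P -> Q -> L -> F -> D -> C -> B -> A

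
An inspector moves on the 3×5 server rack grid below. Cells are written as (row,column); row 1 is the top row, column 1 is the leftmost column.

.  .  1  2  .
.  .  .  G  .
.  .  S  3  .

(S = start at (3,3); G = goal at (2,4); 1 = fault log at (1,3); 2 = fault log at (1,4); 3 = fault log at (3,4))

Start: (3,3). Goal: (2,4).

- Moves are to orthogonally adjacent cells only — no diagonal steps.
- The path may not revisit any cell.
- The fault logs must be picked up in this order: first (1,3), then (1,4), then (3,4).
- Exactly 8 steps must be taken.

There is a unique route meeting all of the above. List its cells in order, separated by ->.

(3,3) -> (2,3) -> (1,3) -> (1,4) -> (1,5) -> (2,5) -> (3,5) -> (3,4) -> (2,4)

The waypoints must appear in the order (1,3), (1,4), (3,4), with no cell reused.
Route from (3,3): up 2 to (1,3), right 2 to (1,5), down 2 to (3,5), left 1 to (3,4), up 1 to (2,4) — 8 moves in all.
Check: order respected (1 at step 2, 2 at step 3, 3 at step 7); 8 moves as required.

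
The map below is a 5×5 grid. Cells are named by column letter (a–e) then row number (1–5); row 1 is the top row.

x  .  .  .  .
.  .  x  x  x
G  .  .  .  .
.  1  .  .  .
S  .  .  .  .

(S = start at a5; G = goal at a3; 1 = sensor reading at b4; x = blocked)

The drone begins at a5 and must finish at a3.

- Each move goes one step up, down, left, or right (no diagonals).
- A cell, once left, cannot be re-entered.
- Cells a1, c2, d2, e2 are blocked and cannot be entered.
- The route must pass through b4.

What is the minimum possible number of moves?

4

Any route passes through b4 somewhere between a5 and a3. Summing Manhattan distances along the two legs (a5 → b4 → a3) gives a lower bound of 2 + 2 = 4 moves.
A route of 4 moves achieves this: a5 → a4 → b4 → b3 → a3.
Since 4 matches the lower bound, it is optimal.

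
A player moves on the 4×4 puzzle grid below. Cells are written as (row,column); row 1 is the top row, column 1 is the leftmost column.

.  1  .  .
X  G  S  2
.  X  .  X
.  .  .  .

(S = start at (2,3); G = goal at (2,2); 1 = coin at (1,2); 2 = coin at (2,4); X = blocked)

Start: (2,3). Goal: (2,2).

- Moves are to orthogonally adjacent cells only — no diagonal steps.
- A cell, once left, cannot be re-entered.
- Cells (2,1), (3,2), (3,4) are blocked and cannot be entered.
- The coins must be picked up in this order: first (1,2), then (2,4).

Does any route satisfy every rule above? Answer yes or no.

Ignoring the required order, 1 revisit-free route from (2,3) to (2,2) passes through all of (1,2) and (2,4); the waypoint orders that occur are (2,4) → (1,2) (1) — never (1,2) → (2,4).

no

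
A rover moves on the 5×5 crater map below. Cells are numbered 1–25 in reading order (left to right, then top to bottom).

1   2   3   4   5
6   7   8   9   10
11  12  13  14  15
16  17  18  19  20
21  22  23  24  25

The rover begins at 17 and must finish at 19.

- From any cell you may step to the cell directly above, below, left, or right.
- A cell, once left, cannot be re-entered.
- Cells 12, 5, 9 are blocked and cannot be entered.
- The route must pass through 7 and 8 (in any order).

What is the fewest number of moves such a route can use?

8

Any route passes through 7 and 8 in some order between 17 and 19. Summing Manhattan distances along each leg and taking the cheapest ordering (17 → 7 → 8 → 19) gives a lower bound of 2 + 1 + 3 = 6 moves.
That bound ignores the blocked cells. Measuring each leg by the fewest moves that actually steer around them (17→7: 4; 7→8: 1; 8→19: 3) raises the lower bound to 8.
A route of 8 moves exists: 17 → 16 → 11 → 6 → 7 → 8 → 13 → 18 → 19.
Since 8 matches that lower bound, it is optimal.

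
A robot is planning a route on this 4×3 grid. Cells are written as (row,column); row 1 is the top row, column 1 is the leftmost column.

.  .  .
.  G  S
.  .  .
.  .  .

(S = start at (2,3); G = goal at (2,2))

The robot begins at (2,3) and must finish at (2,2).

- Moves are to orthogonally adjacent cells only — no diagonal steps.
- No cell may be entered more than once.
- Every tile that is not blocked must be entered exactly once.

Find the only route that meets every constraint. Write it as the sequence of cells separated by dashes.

Need to visit all 12 open cells exactly once, starting at (2,3) and ending at (2,2).
Route from (2,3): up 1 to (1,3), left 2 to (1,1), down 3 to (4,1), right 2 to (4,3), up 1 to (3,3), left 1 to (3,2), up 1 to (2,2) — 11 moves in all.
Check: all 12 open cells covered.

(2,3) - (1,3) - (1,2) - (1,1) - (2,1) - (3,1) - (4,1) - (4,2) - (4,3) - (3,3) - (3,2) - (2,2)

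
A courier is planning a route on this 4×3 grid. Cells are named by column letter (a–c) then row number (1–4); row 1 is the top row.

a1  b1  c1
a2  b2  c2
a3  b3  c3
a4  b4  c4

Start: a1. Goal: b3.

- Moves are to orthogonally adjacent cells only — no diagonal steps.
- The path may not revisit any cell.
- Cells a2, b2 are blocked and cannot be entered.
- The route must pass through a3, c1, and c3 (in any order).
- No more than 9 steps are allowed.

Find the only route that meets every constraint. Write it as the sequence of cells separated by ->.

a1 -> b1 -> c1 -> c2 -> c3 -> c4 -> b4 -> a4 -> a3 -> b3

The 9-move cap with required stops at a3, c1, c3 leaves no slack for detours.
Route from a1: 2× right (reaching c1), 3× down (reaching c4), 2× left (reaching a4), up to a3, right to b3 — 9 moves in all.
Check: all required cells visited; 9 ≤ 9 moves.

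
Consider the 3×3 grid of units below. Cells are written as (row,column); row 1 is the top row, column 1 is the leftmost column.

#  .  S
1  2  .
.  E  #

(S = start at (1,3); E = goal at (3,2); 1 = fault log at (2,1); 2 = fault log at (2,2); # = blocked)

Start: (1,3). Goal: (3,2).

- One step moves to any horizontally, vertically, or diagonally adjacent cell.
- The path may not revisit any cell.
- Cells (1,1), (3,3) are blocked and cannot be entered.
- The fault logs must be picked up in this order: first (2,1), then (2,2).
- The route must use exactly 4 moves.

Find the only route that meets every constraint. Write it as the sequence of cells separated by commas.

The waypoints must appear in the order (2,1), (2,2), with no cell reused.
Route from (1,3): left 1 to (1,2), down-left 1 to (2,1), right 1 to (2,2), down 1 to (3,2) — 4 moves in all.
Check: order respected (1 at step 2, 2 at step 3); 4 moves as required.

(1,3), (1,2), (2,1), (2,2), (3,2)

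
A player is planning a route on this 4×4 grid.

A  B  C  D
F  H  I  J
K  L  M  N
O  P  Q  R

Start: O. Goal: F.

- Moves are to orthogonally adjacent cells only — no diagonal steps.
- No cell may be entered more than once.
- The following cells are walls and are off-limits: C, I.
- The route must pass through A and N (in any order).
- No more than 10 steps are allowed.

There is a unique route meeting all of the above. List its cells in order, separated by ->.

O -> P -> Q -> R -> N -> M -> L -> H -> B -> A -> F

Any route must reach A and N and still end at F within 10 moves, so the order of the required stops is forced.
Route from O: right 3 to R, up 1 to N, left 2 to L, up 2 to B, left 1 to A, down 1 to F — 10 moves in all.
Check: all required cells visited; 10 ≤ 10 moves.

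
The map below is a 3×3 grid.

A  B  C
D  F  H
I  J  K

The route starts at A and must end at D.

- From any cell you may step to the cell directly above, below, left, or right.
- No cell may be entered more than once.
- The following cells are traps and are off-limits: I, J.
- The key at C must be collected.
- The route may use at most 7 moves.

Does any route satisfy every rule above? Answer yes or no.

One route that works: A → B → C → H → F → D.

yes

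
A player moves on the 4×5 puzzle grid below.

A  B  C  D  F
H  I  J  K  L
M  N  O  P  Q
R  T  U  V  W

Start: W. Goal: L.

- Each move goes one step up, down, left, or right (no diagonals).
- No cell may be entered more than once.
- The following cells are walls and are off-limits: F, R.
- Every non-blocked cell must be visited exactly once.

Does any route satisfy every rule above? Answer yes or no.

no

Colour the cells like a checkerboard: each orthogonal step flips colour, so a Hamiltonian route alternates colours. Here there are 9 cells of one colour and 9 of the other, with start on the same colour as the goal — the counts and endpoints can't be arranged into an alternating sequence of length 18, so no Hamiltonian route exists.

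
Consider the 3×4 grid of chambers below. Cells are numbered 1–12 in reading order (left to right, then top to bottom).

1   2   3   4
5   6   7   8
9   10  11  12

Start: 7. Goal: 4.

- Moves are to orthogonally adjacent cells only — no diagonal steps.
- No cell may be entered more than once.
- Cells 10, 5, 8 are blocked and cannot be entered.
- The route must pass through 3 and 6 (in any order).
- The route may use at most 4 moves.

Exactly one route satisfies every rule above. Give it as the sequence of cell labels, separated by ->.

7 -> 6 -> 2 -> 3 -> 4

The 4-move cap with required stops at 3, 6 leaves no slack for detours.
Route from 7: left 1 to 6, up 1 to 2, right 2 to 4 — 4 moves in all.
Check: all required cells visited; 4 ≤ 4 moves.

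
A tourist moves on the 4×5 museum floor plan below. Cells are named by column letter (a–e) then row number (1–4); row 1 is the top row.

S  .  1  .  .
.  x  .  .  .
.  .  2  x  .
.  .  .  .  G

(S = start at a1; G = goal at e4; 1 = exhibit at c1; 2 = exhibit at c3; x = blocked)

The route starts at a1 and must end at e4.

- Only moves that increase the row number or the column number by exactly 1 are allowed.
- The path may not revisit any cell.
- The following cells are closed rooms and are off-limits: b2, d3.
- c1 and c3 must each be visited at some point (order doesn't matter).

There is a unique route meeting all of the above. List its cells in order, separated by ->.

a1 -> b1 -> c1 -> c2 -> c3 -> c4 -> d4 -> e4

Moves only go right or down, so the column and row indices never decrease.
Route from a1: right 2 to c1, down 3 to c4, right 2 to e4 — 7 moves in all.
Check: all required cells visited.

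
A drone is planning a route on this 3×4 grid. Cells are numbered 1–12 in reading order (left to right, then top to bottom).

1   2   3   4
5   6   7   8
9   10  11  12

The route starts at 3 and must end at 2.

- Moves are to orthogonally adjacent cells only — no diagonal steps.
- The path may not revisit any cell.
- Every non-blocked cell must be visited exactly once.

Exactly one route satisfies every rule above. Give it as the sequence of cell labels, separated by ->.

3 -> 4 -> 8 -> 12 -> 11 -> 7 -> 6 -> 10 -> 9 -> 5 -> 1 -> 2

Need to visit all 12 open cells exactly once, starting at 3 and ending at 2.
Route from 3: right to 4, 2× down (reaching 12), left to 11, up to 7, left to 6, down to 10, left to 9, 2× up (reaching 1), right to 2 — 11 moves in all.
Check: all 12 open cells covered.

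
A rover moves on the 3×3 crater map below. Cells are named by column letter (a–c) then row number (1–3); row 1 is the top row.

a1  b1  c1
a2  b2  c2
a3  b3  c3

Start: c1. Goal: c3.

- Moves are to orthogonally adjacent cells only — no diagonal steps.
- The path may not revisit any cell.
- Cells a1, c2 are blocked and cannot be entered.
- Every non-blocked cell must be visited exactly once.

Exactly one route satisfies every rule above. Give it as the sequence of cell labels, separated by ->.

c1 -> b1 -> b2 -> a2 -> a3 -> b3 -> c3

Need to visit all 7 open cells exactly once, starting at c1 and ending at c3.
Cell b1 has only two open neighbours (b2 and c1), so the path must pass straight through it: one of those is the cell it's entered from and the other is where it exits.
Route from c1: left 1 to b1, down 1 to b2, left 1 to a2, down 1 to a3, right 2 to c3 — 6 moves in all.
Check: all 7 open cells covered.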